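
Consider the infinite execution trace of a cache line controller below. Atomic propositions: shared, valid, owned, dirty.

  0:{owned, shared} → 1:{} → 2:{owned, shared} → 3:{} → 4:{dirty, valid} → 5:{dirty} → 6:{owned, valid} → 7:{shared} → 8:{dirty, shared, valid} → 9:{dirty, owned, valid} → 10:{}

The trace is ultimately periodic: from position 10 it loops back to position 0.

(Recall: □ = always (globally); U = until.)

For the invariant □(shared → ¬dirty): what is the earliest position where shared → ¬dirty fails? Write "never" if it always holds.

8

Check shared → ¬dirty at each position in order: 0 ✓, 1 ✓, 2 ✓, 3 ✓, 4 ✓, 5 ✓, 6 ✓, 7 ✓.
At position 8 the labels are {dirty, shared, valid}, so shared → ¬dirty is false there. This is the first violation.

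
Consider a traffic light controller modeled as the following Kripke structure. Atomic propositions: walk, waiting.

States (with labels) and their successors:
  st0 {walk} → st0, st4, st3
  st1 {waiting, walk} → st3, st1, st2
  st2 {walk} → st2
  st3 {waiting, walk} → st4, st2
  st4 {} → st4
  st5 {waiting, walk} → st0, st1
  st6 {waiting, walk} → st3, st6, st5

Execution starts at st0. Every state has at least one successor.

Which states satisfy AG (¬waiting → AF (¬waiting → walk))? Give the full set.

{st2}

States satisfying ¬waiting → AF (¬waiting → walk): {st0, st1, st2, st3, st5, st6}.
States satisfying AG (¬waiting → AF (¬waiting → walk)): {st2}.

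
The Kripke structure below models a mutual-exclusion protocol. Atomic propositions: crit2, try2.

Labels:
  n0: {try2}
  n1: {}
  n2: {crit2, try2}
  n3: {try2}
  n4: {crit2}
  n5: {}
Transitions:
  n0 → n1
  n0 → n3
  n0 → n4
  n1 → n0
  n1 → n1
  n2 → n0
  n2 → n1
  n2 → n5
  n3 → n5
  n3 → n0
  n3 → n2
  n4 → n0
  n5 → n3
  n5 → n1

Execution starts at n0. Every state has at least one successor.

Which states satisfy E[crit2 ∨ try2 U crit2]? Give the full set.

{n0, n2, n3, n4}

States satisfying crit2 ∨ try2: {n0, n2, n3, n4}.
States satisfying crit2: {n2, n4}.
States satisfying E[crit2 ∨ try2 U crit2]: {n0, n2, n3, n4}.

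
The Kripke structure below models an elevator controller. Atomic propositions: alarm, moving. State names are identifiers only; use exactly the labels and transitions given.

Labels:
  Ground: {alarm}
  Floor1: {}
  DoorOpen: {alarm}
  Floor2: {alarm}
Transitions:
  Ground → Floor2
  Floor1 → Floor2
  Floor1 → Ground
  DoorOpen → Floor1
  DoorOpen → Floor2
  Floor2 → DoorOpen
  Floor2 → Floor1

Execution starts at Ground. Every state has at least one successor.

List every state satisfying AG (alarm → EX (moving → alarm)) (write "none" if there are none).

States satisfying alarm → EX (moving → alarm): {Ground, Floor1, DoorOpen, Floor2}.
States satisfying AG (alarm → EX (moving → alarm)): {Ground, Floor1, DoorOpen, Floor2}.

{Ground, Floor1, DoorOpen, Floor2}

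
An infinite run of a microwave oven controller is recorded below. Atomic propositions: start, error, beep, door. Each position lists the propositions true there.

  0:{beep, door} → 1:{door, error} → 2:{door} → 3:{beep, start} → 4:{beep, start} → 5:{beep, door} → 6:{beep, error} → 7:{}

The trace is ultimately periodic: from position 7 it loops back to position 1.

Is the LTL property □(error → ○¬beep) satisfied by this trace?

error → ○¬beep holds at every position 0..7, and those are all positions ever visited, so □(error → ○¬beep) holds.
Positions where error holds: 1, 6.
Check ○¬beep at each: 1→ok, 6→ok.

Satisfied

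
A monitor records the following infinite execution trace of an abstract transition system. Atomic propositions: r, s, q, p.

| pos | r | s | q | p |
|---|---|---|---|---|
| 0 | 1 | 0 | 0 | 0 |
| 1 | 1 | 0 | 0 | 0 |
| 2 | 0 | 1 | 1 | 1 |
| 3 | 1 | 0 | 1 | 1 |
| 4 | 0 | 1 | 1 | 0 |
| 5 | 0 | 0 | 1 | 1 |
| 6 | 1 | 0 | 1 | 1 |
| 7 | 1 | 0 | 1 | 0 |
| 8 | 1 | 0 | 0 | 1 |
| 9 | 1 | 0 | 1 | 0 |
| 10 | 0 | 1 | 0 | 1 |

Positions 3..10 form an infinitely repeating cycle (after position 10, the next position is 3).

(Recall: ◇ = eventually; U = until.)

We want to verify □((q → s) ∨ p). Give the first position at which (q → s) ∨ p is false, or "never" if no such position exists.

7

Check (q → s) ∨ p at each position in order: 0 ✓, 1 ✓, 2 ✓, 3 ✓, 4 ✓, 5 ✓, 6 ✓.
At position 7 the labels are {q, r}, so (q → s) ∨ p is false there. This is the first violation.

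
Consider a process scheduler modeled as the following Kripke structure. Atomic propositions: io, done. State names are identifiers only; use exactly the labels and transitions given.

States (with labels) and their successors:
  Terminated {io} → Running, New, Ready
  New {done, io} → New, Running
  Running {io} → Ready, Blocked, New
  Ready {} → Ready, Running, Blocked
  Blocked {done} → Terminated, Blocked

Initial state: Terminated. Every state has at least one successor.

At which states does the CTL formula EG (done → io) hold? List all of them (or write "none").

{Terminated, New, Running, Ready}

States satisfying done → io: {Terminated, New, Running, Ready}.
States satisfying EG (done → io): {Terminated, New, Running, Ready}.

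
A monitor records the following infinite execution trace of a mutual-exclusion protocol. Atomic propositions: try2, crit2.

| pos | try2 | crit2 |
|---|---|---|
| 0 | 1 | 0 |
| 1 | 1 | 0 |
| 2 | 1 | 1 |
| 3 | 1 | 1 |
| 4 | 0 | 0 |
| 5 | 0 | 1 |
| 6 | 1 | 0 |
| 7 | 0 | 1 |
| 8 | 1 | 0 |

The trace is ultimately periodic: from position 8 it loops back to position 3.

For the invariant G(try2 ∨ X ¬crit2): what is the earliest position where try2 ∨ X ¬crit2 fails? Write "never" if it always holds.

4

Check try2 ∨ X ¬crit2 at each position in order: 0 ✓, 1 ✓, 2 ✓, 3 ✓.
At position 4 the labels are {} and the next position 5 has {crit2}, so try2 ∨ X ¬crit2 is false there. This is the first violation.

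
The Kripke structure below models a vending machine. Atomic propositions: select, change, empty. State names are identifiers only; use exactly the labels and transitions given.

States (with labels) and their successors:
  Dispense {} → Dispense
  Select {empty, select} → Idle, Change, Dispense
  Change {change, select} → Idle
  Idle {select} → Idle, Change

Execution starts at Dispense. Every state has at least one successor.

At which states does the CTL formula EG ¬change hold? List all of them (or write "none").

States satisfying ¬change: {Dispense, Select, Idle}.
States satisfying EG ¬change: {Dispense, Select, Idle}.

{Dispense, Select, Idle}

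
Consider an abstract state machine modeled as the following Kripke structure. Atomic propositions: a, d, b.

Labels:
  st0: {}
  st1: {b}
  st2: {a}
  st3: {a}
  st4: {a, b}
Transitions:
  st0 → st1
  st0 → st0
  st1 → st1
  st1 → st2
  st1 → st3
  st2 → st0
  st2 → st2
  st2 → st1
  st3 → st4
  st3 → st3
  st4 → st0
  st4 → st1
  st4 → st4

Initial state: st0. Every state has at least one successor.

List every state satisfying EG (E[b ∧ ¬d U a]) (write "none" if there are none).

States satisfying E[b ∧ ¬d U a]: {st1, st2, st3, st4}.
States satisfying EG (E[b ∧ ¬d U a]): {st1, st2, st3, st4}.

{st1, st2, st3, st4}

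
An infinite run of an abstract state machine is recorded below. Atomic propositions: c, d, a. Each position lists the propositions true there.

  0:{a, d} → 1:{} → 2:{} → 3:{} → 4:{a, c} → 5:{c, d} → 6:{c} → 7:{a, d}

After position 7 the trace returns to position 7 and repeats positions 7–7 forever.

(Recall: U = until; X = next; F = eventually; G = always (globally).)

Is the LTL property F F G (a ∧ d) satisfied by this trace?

Holds

F G (a ∧ d) holds at position 0, which is reachable from 0, so F F G (a ∧ d) holds.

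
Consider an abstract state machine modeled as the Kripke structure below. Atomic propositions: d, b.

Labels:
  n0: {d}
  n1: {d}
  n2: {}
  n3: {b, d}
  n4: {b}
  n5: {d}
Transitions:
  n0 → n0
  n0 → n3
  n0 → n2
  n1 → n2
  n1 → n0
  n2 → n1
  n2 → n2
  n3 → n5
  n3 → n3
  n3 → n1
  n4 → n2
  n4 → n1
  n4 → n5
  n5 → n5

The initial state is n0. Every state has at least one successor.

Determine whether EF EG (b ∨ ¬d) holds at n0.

Yes

States satisfying EG (b ∨ ¬d): {n2, n3, n4}.
States satisfying EF EG (b ∨ ¬d): {n0, n1, n2, n3, n4}.
Some path from n0 reaches a state where EG (b ∨ ¬d) holds.
n0 ∈ Sat(EF EG (b ∨ ¬d)).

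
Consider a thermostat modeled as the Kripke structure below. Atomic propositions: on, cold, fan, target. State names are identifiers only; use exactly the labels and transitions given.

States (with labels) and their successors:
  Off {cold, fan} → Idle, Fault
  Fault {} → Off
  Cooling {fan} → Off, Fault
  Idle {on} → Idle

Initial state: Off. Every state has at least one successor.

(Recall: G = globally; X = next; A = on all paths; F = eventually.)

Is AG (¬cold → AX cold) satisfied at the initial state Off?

States satisfying ¬cold → AX cold: {Off, Fault}.
States satisfying AG (¬cold → AX cold): ∅.
Idle is reachable from Off and violates ¬cold → AX cold, so AG fails at Off.
Off ∉ Sat(AG (¬cold → AX cold)).

No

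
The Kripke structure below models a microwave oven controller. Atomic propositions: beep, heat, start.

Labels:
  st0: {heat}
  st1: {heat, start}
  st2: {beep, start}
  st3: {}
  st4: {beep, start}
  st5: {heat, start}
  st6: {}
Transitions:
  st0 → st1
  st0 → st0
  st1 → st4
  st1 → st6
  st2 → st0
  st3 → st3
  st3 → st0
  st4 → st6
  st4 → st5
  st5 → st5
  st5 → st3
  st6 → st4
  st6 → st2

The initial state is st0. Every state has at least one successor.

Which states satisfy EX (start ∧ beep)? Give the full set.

States satisfying start ∧ beep: {st2, st4}.
States satisfying EX (start ∧ beep): {st1, st6}.

{st1, st6}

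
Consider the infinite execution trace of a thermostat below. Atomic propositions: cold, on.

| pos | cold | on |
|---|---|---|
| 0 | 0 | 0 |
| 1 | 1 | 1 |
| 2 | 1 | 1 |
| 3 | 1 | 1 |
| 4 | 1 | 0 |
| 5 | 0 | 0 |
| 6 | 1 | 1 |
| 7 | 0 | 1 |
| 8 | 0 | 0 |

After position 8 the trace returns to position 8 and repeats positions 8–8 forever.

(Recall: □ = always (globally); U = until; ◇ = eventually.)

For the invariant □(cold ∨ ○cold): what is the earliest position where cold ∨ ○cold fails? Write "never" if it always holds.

Check cold ∨ ○cold at each position in order: 0 ✓, 1 ✓, 2 ✓, 3 ✓, 4 ✓, 5 ✓, 6 ✓.
At position 7 the labels are {on} and the next position 8 has {}, so cold ∨ ○cold is false there. This is the first violation.

7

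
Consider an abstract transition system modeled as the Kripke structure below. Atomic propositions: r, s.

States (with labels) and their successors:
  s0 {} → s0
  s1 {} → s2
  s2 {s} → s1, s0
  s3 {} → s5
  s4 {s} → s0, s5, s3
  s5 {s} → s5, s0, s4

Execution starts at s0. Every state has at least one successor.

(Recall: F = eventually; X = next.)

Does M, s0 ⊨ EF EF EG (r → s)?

States satisfying EF EG (r → s): {s0, s1, s2, s3, s4, s5}.
States satisfying EF EF EG (r → s): {s0, s1, s2, s3, s4, s5}.
Some path from s0 reaches a state where EF EG (r → s) holds.
s0 ∈ Sat(EF EF EG (r → s)).

Holds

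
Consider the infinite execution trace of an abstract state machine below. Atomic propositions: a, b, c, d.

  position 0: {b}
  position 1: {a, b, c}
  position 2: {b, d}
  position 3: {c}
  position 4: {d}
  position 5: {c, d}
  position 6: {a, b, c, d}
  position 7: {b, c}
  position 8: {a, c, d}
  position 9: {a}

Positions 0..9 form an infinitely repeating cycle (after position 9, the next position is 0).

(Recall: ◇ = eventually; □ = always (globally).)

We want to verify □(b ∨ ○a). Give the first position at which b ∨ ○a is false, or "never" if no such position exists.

3

Check b ∨ ○a at each position in order: 0 ✓, 1 ✓, 2 ✓.
At position 3 the labels are {c} and the next position 4 has {d}, so b ∨ ○a is false there. This is the first violation.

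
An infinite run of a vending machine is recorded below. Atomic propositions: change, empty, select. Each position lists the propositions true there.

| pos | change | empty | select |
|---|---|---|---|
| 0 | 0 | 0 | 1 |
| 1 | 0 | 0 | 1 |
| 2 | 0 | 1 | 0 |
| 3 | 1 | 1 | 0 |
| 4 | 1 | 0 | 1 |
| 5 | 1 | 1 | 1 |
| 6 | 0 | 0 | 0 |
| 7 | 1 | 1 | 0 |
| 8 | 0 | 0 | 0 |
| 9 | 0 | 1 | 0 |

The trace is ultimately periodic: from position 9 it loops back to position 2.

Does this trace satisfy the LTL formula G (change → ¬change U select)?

change → ¬change U select must hold at every position from 0 onward. It fails at position 3, so G (change → ¬change U select) is false.
Positions where change holds: 3, 4, 5, 7.
Check ¬change U select at each: 3→fails, 4→ok, 5→ok, 7→fails.

Does not hold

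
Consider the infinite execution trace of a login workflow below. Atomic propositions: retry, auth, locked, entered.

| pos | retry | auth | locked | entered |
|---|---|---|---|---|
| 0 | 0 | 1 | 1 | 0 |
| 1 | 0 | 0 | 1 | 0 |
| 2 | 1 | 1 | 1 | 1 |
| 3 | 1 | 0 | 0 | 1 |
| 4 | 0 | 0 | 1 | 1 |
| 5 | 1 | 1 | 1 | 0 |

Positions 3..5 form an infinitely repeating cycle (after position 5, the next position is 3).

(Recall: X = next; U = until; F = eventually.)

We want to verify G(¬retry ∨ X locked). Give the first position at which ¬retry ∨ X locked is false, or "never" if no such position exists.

2

Check ¬retry ∨ X locked at each position in order: 0 ✓, 1 ✓.
At position 2 the labels are {auth, entered, locked, retry} and the next position 3 has {entered, retry}, so ¬retry ∨ X locked is false there. This is the first violation.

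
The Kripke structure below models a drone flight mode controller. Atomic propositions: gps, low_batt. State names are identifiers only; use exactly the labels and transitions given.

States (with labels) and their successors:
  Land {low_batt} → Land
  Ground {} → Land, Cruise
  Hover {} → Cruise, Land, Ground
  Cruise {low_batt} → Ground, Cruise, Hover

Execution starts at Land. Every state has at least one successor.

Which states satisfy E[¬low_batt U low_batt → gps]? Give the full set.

{Ground, Hover}

States satisfying ¬low_batt: {Ground, Hover}.
States satisfying low_batt → gps: {Ground, Hover}.
States satisfying E[¬low_batt U low_batt → gps]: {Ground, Hover}.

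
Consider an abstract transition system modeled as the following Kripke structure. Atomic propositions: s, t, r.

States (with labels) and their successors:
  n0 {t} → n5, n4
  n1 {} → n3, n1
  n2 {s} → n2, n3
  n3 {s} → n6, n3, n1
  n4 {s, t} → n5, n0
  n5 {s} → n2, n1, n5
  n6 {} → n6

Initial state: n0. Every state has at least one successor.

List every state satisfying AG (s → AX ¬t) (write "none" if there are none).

{n1, n2, n3, n5, n6}

States satisfying s → AX ¬t: {n0, n1, n2, n3, n5, n6}.
States satisfying AG (s → AX ¬t): {n1, n2, n3, n5, n6}.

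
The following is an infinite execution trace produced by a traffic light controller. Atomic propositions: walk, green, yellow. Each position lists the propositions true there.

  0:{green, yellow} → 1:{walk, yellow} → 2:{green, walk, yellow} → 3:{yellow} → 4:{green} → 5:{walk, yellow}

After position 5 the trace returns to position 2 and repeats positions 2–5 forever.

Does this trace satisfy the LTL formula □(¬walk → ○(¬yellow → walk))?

Does not hold

¬walk → ○(¬yellow → walk) must hold at every position from 0 onward. It fails at position 3, so □(¬walk → ○(¬yellow → walk)) is false.
Positions where ¬walk holds: 0, 3, 4.
Check ○(¬yellow → walk) at each: 0→ok, 3→fails, 4→ok.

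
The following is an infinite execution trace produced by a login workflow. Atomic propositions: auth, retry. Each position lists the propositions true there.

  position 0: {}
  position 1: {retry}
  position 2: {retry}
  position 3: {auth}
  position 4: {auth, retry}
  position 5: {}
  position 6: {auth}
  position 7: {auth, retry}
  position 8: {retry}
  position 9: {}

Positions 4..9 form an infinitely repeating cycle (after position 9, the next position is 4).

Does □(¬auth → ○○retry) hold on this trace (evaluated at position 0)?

Does not hold

¬auth → ○○retry must hold at every position from 0 onward. It fails at position 1, so □(¬auth → ○○retry) is false.
Positions where ¬auth holds: 0, 1, 2, 5, 8, 9.
Check ○○retry at each: 0→ok, 1→fails, 2→ok, 5→ok, 8→ok, 9→fails.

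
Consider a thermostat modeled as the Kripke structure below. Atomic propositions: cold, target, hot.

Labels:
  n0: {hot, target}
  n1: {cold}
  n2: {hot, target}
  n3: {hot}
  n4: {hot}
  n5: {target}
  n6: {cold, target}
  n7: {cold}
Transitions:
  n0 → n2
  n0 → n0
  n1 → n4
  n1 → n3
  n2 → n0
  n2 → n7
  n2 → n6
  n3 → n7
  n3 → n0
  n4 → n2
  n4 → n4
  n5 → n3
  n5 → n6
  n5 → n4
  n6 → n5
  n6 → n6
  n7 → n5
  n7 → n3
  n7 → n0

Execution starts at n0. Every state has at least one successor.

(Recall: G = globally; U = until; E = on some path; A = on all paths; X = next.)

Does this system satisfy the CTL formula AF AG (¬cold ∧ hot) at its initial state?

States satisfying AG (¬cold ∧ hot): ∅.
States satisfying AF AG (¬cold ∧ hot): ∅.
There is a path from n0 along which AG (¬cold ∧ hot) never holds.
n0 ∉ Sat(AF AG (¬cold ∧ hot)).

Does not hold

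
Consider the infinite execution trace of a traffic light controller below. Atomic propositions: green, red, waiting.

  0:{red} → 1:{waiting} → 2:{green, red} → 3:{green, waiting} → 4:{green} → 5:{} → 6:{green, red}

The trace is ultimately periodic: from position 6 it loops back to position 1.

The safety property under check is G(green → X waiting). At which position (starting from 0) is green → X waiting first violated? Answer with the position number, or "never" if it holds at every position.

Check green → X waiting at each position in order: 0 ✓, 1 ✓, 2 ✓.
At position 3 the labels are {green, waiting} and the next position 4 has {green}, so green → X waiting is false there. This is the first violation.

3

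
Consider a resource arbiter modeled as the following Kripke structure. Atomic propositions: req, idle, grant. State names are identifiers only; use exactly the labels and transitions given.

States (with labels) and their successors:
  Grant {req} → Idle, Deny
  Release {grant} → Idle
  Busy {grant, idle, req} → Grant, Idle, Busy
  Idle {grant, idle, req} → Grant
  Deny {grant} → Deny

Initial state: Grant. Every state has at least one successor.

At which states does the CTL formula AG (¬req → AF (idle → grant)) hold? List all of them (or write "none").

{Grant, Release, Busy, Idle, Deny}

States satisfying ¬req → AF (idle → grant): {Grant, Release, Busy, Idle, Deny}.
States satisfying AG (¬req → AF (idle → grant)): {Grant, Release, Busy, Idle, Deny}.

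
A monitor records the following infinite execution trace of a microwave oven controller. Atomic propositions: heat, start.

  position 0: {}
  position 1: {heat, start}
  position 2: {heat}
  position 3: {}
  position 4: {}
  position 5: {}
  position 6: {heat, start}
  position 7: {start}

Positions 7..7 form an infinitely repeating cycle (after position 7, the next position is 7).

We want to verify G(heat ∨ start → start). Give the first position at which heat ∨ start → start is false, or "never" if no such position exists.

2

Check heat ∨ start → start at each position in order: 0 ✓, 1 ✓.
At position 2 the labels are {heat}, so heat ∨ start → start is false there. This is the first violation.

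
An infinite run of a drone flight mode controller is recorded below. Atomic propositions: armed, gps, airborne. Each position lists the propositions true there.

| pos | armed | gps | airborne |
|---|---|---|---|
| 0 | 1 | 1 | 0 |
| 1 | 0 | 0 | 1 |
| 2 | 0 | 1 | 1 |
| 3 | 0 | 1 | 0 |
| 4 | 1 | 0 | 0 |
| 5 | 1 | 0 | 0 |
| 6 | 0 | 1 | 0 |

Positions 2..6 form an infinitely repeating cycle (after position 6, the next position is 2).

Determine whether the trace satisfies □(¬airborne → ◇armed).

Satisfied

¬airborne → ◇armed holds at every position 0..6, and those are all positions ever visited, so □(¬airborne → ◇armed) holds.
Positions where ¬airborne holds: 0, 3, 4, 5, 6.
Check ◇armed at each: 0→ok, 3→ok, 4→ok, 5→ok, 6→ok.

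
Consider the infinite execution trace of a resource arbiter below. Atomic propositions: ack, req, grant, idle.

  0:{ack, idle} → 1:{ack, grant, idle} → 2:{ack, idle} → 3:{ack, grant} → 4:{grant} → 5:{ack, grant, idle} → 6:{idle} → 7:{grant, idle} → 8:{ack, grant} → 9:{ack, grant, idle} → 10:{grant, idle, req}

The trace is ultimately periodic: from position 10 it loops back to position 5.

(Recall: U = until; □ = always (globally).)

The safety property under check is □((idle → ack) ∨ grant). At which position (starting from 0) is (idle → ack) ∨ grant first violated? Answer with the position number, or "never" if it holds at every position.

6

Check (idle → ack) ∨ grant at each position in order: 0 ✓, 1 ✓, 2 ✓, 3 ✓, 4 ✓, 5 ✓.
At position 6 the labels are {idle}, so (idle → ack) ∨ grant is false there. This is the first violation.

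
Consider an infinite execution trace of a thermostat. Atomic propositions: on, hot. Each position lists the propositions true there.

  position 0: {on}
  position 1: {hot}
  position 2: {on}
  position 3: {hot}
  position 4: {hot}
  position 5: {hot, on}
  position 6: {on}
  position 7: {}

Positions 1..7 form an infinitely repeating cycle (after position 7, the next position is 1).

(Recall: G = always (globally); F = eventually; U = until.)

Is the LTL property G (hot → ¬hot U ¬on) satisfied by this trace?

No

hot → ¬hot U ¬on must hold at every position from 0 onward. It fails at position 5, so G (hot → ¬hot U ¬on) is false.
Positions where hot holds: 1, 3, 4, 5.
Check ¬hot U ¬on at each: 1→ok, 3→ok, 4→ok, 5→fails.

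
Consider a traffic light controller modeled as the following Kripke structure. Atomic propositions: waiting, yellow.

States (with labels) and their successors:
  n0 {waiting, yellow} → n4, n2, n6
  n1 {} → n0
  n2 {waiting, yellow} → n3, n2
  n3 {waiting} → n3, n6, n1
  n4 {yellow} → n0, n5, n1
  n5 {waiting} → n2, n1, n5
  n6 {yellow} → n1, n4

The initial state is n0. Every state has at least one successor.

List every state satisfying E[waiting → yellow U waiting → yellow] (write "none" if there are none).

{n0, n1, n2, n4, n6}

States satisfying waiting → yellow: {n0, n1, n2, n4, n6}.
States satisfying E[waiting → yellow U waiting → yellow]: {n0, n1, n2, n4, n6}.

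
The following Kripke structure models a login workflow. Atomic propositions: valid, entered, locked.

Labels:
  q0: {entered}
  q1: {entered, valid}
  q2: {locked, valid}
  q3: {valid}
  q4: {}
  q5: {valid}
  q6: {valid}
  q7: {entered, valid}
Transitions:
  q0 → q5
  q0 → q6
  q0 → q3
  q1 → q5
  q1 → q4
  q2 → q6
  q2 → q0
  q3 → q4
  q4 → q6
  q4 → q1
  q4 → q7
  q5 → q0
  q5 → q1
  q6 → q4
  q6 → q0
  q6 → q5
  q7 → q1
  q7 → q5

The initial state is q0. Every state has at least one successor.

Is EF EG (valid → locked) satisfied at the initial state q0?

Does not hold

States satisfying EG (valid → locked): ∅.
States satisfying EF EG (valid → locked): ∅.
No suitable path/successor from q0 witnesses the formula.
q0 ∉ Sat(EF EG (valid → locked)).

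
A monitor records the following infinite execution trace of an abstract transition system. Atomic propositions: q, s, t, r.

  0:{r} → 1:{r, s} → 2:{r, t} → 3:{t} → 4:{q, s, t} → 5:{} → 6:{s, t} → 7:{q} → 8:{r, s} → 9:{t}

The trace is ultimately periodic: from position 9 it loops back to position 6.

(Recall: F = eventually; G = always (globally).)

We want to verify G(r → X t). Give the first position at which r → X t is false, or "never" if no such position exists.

At position 0 the labels are {r} and the next position 1 has {r, s}, so r → X t is false there. This is the first violation.

0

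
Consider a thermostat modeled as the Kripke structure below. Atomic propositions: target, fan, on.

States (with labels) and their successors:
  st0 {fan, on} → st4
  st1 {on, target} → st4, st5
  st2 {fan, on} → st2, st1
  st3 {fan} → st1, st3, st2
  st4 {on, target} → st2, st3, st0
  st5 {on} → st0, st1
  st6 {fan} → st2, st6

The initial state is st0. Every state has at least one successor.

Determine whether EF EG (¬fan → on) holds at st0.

States satisfying EG (¬fan → on): {st0, st1, st2, st3, st4, st5, st6}.
States satisfying EF EG (¬fan → on): {st0, st1, st2, st3, st4, st5, st6}.
Some path from st0 reaches a state where EG (¬fan → on) holds.
st0 ∈ Sat(EF EG (¬fan → on)).

Satisfied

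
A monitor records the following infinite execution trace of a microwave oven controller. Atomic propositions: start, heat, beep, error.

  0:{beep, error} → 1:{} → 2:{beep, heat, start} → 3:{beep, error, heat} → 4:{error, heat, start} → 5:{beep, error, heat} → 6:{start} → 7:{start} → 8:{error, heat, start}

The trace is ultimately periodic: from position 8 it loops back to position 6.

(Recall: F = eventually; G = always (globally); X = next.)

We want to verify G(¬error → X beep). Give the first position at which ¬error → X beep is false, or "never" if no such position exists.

6

Check ¬error → X beep at each position in order: 0 ✓, 1 ✓, 2 ✓, 3 ✓, 4 ✓, 5 ✓.
At position 6 the labels are {start} and the next position 7 has {start}, so ¬error → X beep is false there. This is the first violation.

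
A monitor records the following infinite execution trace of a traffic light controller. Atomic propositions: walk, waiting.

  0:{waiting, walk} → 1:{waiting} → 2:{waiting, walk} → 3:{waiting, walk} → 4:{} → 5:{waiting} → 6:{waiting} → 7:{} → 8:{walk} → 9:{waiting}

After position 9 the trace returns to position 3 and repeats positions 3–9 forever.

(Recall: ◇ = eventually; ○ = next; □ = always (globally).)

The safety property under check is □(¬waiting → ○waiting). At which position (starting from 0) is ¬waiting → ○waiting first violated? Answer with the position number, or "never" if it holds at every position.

7

Check ¬waiting → ○waiting at each position in order: 0 ✓, 1 ✓, 2 ✓, 3 ✓, 4 ✓, 5 ✓, 6 ✓.
At position 7 the labels are {} and the next position 8 has {walk}, so ¬waiting → ○waiting is false there. This is the first violation.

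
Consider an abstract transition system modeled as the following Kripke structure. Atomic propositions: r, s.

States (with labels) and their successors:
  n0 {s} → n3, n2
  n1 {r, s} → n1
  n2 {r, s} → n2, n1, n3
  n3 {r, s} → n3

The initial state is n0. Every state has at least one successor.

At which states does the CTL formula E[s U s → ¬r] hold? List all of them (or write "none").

States satisfying s: {n0, n1, n2, n3}.
States satisfying s → ¬r: {n0}.
States satisfying E[s U s → ¬r]: {n0}.

{n0}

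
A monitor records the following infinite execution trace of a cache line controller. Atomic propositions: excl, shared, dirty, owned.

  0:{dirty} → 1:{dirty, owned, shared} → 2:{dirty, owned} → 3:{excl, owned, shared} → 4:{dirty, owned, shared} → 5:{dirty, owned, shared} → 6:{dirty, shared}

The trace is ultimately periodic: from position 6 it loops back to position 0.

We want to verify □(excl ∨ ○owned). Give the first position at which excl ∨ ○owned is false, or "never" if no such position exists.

5

Check excl ∨ ○owned at each position in order: 0 ✓, 1 ✓, 2 ✓, 3 ✓, 4 ✓.
At position 5 the labels are {dirty, owned, shared} and the next position 6 has {dirty, shared}, so excl ∨ ○owned is false there. This is the first violation.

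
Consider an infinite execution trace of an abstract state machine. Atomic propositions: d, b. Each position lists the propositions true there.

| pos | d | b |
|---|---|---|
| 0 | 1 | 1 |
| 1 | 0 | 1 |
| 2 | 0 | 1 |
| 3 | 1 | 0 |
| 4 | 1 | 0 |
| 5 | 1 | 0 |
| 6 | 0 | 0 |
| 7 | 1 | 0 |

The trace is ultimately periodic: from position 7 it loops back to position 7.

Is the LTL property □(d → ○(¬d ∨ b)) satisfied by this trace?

d → ○(¬d ∨ b) must hold at every position from 0 onward. It fails at position 3, so □(d → ○(¬d ∨ b)) is false.
Positions where d holds: 0, 3, 4, 5, 7.
Check ○(¬d ∨ b) at each: 0→ok, 3→fails, 4→fails, 5→ok, 7→fails.

Violated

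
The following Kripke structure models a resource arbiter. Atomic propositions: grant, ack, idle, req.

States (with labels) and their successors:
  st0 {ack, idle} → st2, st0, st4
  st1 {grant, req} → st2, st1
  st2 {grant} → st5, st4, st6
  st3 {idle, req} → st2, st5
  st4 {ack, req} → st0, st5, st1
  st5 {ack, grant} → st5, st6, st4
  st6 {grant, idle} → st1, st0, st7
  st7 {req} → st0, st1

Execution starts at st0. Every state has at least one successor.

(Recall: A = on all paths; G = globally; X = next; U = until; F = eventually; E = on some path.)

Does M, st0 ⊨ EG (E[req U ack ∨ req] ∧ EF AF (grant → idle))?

Satisfied

States satisfying E[req U ack ∨ req] ∧ EF AF (grant → idle): {st0, st1, st3, st4, st5, st7}.
States satisfying EG (E[req U ack ∨ req] ∧ EF AF (grant → idle)): {st0, st1, st3, st4, st5, st7}.
st0 ∈ Sat(EG (E[req U ack ∨ req] ∧ EF AF (grant → idle))).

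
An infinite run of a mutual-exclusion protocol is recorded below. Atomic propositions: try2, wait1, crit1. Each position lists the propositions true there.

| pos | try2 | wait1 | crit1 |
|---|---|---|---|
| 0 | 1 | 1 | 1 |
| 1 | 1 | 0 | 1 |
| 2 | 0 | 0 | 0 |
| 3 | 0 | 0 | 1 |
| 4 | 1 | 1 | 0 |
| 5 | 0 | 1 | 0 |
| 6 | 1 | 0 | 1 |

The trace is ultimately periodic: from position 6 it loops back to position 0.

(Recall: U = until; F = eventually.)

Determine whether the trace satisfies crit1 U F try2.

Holds

Walking from position 0: F try2 first holds at position 0, and crit1 holds at every earlier position along the way, so crit1 U F try2 holds.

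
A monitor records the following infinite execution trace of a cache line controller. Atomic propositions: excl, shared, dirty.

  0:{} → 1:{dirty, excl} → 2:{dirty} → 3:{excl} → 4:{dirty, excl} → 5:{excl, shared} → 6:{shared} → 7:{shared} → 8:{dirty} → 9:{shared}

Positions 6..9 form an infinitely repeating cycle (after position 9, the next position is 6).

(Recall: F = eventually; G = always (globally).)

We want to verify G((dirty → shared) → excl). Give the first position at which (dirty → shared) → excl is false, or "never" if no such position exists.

0

At position 0 the labels are {}, so (dirty → shared) → excl is false there. This is the first violation.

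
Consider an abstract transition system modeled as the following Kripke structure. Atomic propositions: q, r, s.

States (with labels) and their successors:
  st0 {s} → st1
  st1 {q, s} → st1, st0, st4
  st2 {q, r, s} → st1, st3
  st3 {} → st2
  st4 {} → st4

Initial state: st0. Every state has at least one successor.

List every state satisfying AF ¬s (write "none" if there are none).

States satisfying ¬s: {st3, st4}.
States satisfying AF ¬s: {st3, st4}.

{st3, st4}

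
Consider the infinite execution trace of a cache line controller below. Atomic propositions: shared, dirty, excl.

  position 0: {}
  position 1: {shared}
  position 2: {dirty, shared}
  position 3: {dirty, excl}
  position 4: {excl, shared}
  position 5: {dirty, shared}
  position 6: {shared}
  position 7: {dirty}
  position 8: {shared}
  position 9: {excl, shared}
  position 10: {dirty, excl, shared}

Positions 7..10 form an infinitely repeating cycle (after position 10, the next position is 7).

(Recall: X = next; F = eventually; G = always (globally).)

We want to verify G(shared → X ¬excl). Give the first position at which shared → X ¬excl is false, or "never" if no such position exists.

2

Check shared → X ¬excl at each position in order: 0 ✓, 1 ✓.
At position 2 the labels are {dirty, shared} and the next position 3 has {dirty, excl}, so shared → X ¬excl is false there. This is the first violation.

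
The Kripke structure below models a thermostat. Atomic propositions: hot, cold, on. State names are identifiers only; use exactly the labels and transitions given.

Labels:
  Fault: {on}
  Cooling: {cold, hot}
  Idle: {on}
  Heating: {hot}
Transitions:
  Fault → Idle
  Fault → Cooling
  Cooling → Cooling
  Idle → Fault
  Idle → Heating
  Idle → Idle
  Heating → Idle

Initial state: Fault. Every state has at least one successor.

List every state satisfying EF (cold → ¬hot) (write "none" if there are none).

States satisfying cold → ¬hot: {Fault, Idle, Heating}.
States satisfying EF (cold → ¬hot): {Fault, Idle, Heating}.

{Fault, Idle, Heating}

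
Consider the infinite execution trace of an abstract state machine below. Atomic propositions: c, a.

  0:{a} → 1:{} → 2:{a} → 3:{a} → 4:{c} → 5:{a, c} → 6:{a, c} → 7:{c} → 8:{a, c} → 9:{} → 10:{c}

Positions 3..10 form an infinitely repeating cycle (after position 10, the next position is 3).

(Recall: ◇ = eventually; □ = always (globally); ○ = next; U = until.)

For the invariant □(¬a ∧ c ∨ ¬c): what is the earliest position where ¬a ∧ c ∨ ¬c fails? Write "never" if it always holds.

5

Check ¬a ∧ c ∨ ¬c at each position in order: 0 ✓, 1 ✓, 2 ✓, 3 ✓, 4 ✓.
At position 5 the labels are {a, c}, so ¬a ∧ c ∨ ¬c is false there. This is the first violation.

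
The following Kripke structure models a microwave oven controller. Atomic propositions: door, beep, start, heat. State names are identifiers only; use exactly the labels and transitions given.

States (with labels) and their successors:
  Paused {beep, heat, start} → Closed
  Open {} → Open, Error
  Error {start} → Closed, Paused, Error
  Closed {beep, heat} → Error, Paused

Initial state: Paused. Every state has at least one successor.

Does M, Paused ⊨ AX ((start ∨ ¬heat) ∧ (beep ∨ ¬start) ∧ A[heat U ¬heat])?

States satisfying AX ((start ∨ ¬heat) ∧ (beep ∨ ¬start) ∧ A[heat U ¬heat]): ∅.
Paused ∉ Sat(AX ((start ∨ ¬heat) ∧ (beep ∨ ¬start) ∧ A[heat U ¬heat])).

No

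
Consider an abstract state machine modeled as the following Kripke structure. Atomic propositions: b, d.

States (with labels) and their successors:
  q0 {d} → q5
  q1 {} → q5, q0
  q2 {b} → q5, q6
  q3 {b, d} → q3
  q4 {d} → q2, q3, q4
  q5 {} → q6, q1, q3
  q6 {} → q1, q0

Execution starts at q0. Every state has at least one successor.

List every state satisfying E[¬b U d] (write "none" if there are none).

States satisfying ¬b: {q0, q1, q4, q5, q6}.
States satisfying d: {q0, q3, q4}.
States satisfying E[¬b U d]: {q0, q1, q3, q4, q5, q6}.

{q0, q1, q3, q4, q5, q6}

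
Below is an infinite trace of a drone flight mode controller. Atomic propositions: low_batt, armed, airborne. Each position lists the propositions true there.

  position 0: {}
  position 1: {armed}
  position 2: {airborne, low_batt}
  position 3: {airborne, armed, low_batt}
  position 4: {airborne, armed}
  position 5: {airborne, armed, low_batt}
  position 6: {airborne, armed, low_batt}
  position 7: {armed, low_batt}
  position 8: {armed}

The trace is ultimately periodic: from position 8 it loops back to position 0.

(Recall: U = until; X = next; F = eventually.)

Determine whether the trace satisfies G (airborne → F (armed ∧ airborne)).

airborne → F (armed ∧ airborne) holds at every position 0..8, and those are all positions ever visited, so G (airborne → F (armed ∧ airborne)) holds.
Positions where airborne holds: 2, 3, 4, 5, 6.
Check F (armed ∧ airborne) at each: 2→ok, 3→ok, 4→ok, 5→ok, 6→ok.

Holds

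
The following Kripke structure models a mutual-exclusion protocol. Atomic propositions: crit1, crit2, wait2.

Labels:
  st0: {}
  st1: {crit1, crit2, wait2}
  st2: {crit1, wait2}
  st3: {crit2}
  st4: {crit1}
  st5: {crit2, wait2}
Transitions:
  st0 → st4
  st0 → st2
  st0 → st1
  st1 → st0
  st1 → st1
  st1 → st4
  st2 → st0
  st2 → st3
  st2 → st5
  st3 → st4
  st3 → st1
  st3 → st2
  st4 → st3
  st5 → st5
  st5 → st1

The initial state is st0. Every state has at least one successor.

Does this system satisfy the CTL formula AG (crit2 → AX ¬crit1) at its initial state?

States satisfying crit2 → AX ¬crit1: {st0, st2, st4}.
States satisfying AG (crit2 → AX ¬crit1): ∅.
st1 is reachable from st0 and violates crit2 → AX ¬crit1, so AG fails at st0.
st0 ∉ Sat(AG (crit2 → AX ¬crit1)).

No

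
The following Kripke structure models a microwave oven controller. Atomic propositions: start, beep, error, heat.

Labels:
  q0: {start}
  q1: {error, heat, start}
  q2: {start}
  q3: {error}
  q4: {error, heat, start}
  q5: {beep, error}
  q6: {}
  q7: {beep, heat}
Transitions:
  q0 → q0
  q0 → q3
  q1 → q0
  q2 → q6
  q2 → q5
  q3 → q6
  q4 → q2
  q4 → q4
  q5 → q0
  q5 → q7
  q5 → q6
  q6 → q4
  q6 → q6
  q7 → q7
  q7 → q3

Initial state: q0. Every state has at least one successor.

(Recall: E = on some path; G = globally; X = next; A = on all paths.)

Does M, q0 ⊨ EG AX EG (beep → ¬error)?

States satisfying AX EG (beep → ¬error): {q0, q1, q3, q4, q5, q6, q7}.
States satisfying EG AX EG (beep → ¬error): {q0, q1, q3, q4, q5, q6, q7}.
q0 ∈ Sat(EG AX EG (beep → ¬error)).

Yes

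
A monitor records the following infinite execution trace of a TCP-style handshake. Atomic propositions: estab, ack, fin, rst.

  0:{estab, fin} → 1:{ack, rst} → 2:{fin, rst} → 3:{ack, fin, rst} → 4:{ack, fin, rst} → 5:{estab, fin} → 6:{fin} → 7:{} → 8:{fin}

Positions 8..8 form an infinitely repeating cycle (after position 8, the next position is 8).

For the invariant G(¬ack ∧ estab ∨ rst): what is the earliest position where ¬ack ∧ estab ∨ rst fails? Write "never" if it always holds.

Check ¬ack ∧ estab ∨ rst at each position in order: 0 ✓, 1 ✓, 2 ✓, 3 ✓, 4 ✓, 5 ✓.
At position 6 the labels are {fin}, so ¬ack ∧ estab ∨ rst is false there. This is the first violation.

6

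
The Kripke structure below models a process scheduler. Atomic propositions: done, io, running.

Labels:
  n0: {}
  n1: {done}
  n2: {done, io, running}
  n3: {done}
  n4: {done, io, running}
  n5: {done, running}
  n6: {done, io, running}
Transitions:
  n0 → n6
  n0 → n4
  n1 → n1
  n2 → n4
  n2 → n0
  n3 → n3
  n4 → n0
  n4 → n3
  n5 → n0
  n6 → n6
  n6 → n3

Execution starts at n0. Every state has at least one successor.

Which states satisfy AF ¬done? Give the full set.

States satisfying ¬done: {n0}.
States satisfying AF ¬done: {n0, n5}.

{n0, n5}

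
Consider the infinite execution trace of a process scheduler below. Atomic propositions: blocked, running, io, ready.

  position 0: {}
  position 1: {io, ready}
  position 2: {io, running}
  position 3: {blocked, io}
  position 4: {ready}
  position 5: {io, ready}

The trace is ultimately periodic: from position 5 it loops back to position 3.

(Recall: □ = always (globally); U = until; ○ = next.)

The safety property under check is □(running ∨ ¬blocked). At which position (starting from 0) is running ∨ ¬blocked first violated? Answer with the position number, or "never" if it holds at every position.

Check running ∨ ¬blocked at each position in order: 0 ✓, 1 ✓, 2 ✓.
At position 3 the labels are {blocked, io}, so running ∨ ¬blocked is false there. This is the first violation.

3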